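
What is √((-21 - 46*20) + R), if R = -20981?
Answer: I*√21922 ≈ 148.06*I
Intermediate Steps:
√((-21 - 46*20) + R) = √((-21 - 46*20) - 20981) = √((-21 - 920) - 20981) = √(-941 - 20981) = √(-21922) = I*√21922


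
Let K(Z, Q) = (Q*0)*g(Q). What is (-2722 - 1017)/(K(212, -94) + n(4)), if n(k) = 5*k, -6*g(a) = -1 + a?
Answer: -3739/20 ≈ -186.95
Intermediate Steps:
g(a) = 1/6 - a/6 (g(a) = -(-1 + a)/6 = 1/6 - a/6)
K(Z, Q) = 0 (K(Z, Q) = (Q*0)*(1/6 - Q/6) = 0*(1/6 - Q/6) = 0)
(-2722 - 1017)/(K(212, -94) + n(4)) = (-2722 - 1017)/(0 + 5*4) = -3739/(0 + 20) = -3739/20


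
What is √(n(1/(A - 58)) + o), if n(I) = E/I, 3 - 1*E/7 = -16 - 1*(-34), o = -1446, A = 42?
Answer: 3*√26 ≈ 15.297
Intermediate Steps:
E = -105 (E = 21 - 7*(-16 - 1*(-34)) = 21 - 7*(-16 + 34) = 21 - 7*18 = 21 - 126 = -105)
n(I) = -105/I
√(n(1/(A - 58)) + o) = √(-105/(1/(42 - 58)) - 1446) = √(-105/(1/(-16)) - 1446) = √(-105/(-1/16) - 1446) = √(-105*(-16) - 1446) = √(1680 - 1446) = √234 = 3*√26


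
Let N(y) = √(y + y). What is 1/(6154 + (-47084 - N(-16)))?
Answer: I/(2*(-20465*I + 2*√2)) ≈ -2.4432e-5 + 3.3767e-9*I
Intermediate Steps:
N(y) = √2*√y (N(y) = √(2*y) = √2*√y)
1/(6154 + (-47084 - N(-16))) = 1/(6154 + (-47084 - √2*√(-16))) = 1/(6154 + (-47084 - √2*4*I)) = 1/(6154 + (-47084 - 4*I*√2)) = 1/(-40930 - 4*I*√2)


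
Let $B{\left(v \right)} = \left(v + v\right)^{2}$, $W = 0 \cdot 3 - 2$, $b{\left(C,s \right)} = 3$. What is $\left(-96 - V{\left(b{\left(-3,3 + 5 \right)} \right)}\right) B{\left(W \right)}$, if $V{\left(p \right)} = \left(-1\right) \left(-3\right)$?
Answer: $-1584$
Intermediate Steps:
$W = -2$ ($W = 0 - 2 = -2$)
$V{\left(p \right)} = 3$
$B{\left(v \right)} = 4 v^{2}$ ($B{\left(v \right)} = \left(2 v\right)^{2} = 4 v^{2}$)
$\left(-96 - V{\left(b{\left(-3,3 + 5 \right)} \right)}\right) B{\left(W \right)} = \left(-96 - 3\right) 4 \left(-2\right)^{2} = \left(-96 - 3\right) 4 \cdot 4 = \left(-99\right) 16 = -1584$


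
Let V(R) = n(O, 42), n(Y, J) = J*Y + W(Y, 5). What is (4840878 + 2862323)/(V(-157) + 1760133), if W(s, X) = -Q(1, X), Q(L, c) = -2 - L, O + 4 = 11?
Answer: 7703201/1760430 ≈ 4.3757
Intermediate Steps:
O = 7 (O = -4 + 11 = 7)
W(s, X) = 3 (W(s, X) = -(-2 - 1*1) = -(-2 - 1) = -1*(-3) = 3)
n(Y, J) = 3 + J*Y (n(Y, J) = J*Y + 3 = 3 + J*Y)
V(R) = 297 (V(R) = 3 + 42*7 = 3 + 294 = 297)
(4840878 + 2862323)/(V(-157) + 1760133) = (4840878 + 2862323)/(297 + 1760133) = 7703201/1760430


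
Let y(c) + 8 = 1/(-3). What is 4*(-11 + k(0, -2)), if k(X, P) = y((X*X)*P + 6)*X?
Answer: -44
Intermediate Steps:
y(c) = -25/3 (y(c) = -8 + 1/(-3) = -8 - 1/3 = -25/3)
k(X, P) = -25*X/3
4*(-11 + k(0, -2)) = 4*(-11 - 25/3*0) = 4*(-11 + 0) = 4*(-11) = -44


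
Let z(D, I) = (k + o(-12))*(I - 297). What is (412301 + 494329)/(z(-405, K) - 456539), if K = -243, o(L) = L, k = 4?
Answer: -906630/452219 ≈ -2.0048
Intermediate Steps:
z(D, I) = 2376 - 8*I (z(D, I) = (4 - 12)*(I - 297) = -8*(-297 + I) = 2376 - 8*I)
(412301 + 494329)/(z(-405, K) - 456539) = (412301 + 494329)/((2376 - 8*(-243)) - 456539) = 906630/((2376 + 1944) - 456539) = 906630/(4320 - 456539) = 906630/(-452219) = 906630*(-1/452219) = -906630/452219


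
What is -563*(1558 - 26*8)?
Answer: -760050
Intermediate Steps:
-563*(1558 - 26*8) = -563*(1558 - 208) = -563*1350 = -760050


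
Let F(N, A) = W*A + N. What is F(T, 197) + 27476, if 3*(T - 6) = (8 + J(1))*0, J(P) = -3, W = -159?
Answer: -3841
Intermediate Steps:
T = 6 (T = 6 + ((8 - 3)*0)/3 = 6 + (5*0)/3 = 6 + (1/3)*0 = 6 + 0 = 6)
F(N, A) = N - 159*A (F(N, A) = -159*A + N = N - 159*A)
F(T, 197) + 27476 = (6 - 159*197) + 27476 = (6 - 31323) + 27476 = -31317 + 27476 = -3841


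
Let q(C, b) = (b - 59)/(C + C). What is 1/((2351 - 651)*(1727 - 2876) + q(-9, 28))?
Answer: -18/35159369 ≈ -5.1195e-7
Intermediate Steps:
q(C, b) = (-59 + b)/(2*C) (q(C, b) = (-59 + b)/((2*C)) = (-59 + b)*(1/(2*C)) = (-59 + b)/(2*C))
1/((2351 - 651)*(1727 - 2876) + q(-9, 28)) = 1/((2351 - 651)*(1727 - 2876) + (½)*(-59 + 28)/(-9)) = 1/(1700*(-1149) + (½)*(-⅑)*(-31)) = 1/(-1953300 + 31/18) = 1/(-35159369/18) = -18/35159369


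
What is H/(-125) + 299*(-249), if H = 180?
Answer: -1861311/25 ≈ -74453.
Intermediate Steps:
H/(-125) + 299*(-249) = 180/(-125) + 299*(-249) = 180*(-1/125) - 74451 = -36/25 - 74451 = -1861311/25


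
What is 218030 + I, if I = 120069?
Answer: 338099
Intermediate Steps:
218030 + I = 218030 + 120069 = 338099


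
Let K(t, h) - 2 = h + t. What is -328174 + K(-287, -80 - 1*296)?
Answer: -328835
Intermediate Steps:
K(t, h) = 2 + h + t (K(t, h) = 2 + (h + t) = 2 + h + t)
-328174 + K(-287, -80 - 1*296) = -328174 + (2 + (-80 - 1*296) - 287) = -328174 + (2 + (-80 - 296) - 287) = -328174 + (2 - 376 - 287) = -328174 - 661 = -328835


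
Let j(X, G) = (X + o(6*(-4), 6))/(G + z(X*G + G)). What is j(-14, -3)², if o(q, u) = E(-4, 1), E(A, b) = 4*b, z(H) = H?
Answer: 25/324 ≈ 0.077160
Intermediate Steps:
o(q, u) = 4 (o(q, u) = 4*1 = 4)
j(X, G) = (4 + X)/(2*G + G*X) (j(X, G) = (X + 4)/(G + (X*G + G)) = (4 + X)/(G + (G*X + G)) = (4 + X)/(G + (G + G*X)) = (4 + X)/(2*G + G*X))
j(-14, -3)² = ((4 - 14)/((-3)*(2 - 14)))² = (-⅓*(-10)/(-12))² = (-⅓*(-1/12)*(-10))² = (-5/18)² = 25/324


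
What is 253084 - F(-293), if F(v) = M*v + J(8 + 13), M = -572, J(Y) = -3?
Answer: 85491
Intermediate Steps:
F(v) = -3 - 572*v (F(v) = -572*v - 3 = -3 - 572*v)
253084 - F(-293) = 253084 - (-3 - 572*(-293)) = 253084 - (-3 + 167596) = 253084 - 1*167593 = 253084 - 167593 = 85491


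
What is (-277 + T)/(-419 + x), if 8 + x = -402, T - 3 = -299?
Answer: 573/829 ≈ 0.69119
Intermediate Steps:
T = -296 (T = 3 - 299 = -296)
x = -410 (x = -8 - 402 = -410)
(-277 + T)/(-419 + x) = (-277 - 296)/(-419 - 410) = -573/(-829) = -573*(-1/829) = 573/829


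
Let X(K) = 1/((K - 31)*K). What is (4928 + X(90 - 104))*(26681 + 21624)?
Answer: 29993936701/126 ≈ 2.3805e+8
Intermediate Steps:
X(K) = 1/(K*(-31 + K)) (X(K) = 1/((-31 + K)*K) = 1/(K*(-31 + K)))
(4928 + X(90 - 104))*(26681 + 21624) = (4928 + 1/((90 - 104)*(-31 + (90 - 104))))*(26681 + 21624) = (4928 + 1/((-14)*(-31 - 14)))*48305 = (4928 - 1/14/(-45))*48305 = (4928 - 1/14*(-1/45))*48305 = (4928 + 1/630)*48305 = (3104641/630)*48305 = 29993936701/126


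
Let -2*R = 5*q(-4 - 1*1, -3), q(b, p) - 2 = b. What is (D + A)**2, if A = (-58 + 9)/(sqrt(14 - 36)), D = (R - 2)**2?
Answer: 141843/176 + 539*I*sqrt(22)/4 ≈ 805.93 + 632.03*I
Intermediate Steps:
q(b, p) = 2 + b
R = 15/2 (R = -5*(2 + (-4 - 1*1))/2 = -5*(2 + (-4 - 1))/2 = -5*(2 - 5)/2 = -5*(-3)/2 = -1/2*(-15) = 15/2 ≈ 7.5000)
D = 121/4 (D = (15/2 - 2)**2 = (11/2)**2 = 121/4 ≈ 30.250)
A = 49*I*sqrt(22)/22 (A = -49*(-I*sqrt(22)/22) = -(-49)*I*sqrt(22)/22 = 49*I*sqrt(22)/22 ≈ 10.447*I)
(D + A)**2 = (121/4 + 49*I*sqrt(22)/22)**2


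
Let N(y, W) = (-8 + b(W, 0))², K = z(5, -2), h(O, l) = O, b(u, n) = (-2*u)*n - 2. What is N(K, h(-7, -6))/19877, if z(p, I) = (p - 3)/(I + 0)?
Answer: 100/19877 ≈ 0.0050309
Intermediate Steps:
b(u, n) = -2 - 2*n*u (b(u, n) = -2*n*u - 2 = -2 - 2*n*u)
z(p, I) = (-3 + p)/I
K = -1 (K = (-3 + 5)/(-2) = -½*2 = -1)
N(y, W) = 100 (N(y, W) = (-8 + (-2 - 2*0*W))² = (-8 + (-2 + 0))² = (-8 - 2)² = (-10)² = 100)
N(K, h(-7, -6))/19877 = 100/19877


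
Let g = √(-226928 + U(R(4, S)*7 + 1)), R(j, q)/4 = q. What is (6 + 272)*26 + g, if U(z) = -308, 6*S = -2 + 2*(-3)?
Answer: 7228 + 2*I*√56809 ≈ 7228.0 + 476.69*I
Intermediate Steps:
S = -4/3 (S = (-2 + 2*(-3))/6 = (-2 - 6)/6 = (⅙)*(-8) = -4/3 ≈ -1.3333)
R(j, q) = 4*q
g = 2*I*√56809 (g = √(-226928 - 308) = √(-227236) = 2*I*√56809 ≈ 476.69*I)
(6 + 272)*26 + g = (6 + 272)*26 + 2*I*√56809 = 278*26 + 2*I*√56809 = 7228 + 2*I*√56809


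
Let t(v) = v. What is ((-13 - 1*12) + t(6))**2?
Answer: 361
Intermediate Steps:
((-13 - 1*12) + t(6))**2 = ((-13 - 1*12) + 6)**2 = ((-13 - 12) + 6)**2 = (-25 + 6)**2 = (-19)**2 = 361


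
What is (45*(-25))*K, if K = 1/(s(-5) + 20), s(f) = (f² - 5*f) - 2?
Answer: -1125/68 ≈ -16.544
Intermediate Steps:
s(f) = -2 + f² - 5*f
K = 1/68 (K = 1/((-2 + (-5)² - 5*(-5)) + 20) = 1/((-2 + 25 + 25) + 20) = 1/(48 + 20) = 1/68 ≈ 0.014706)
(45*(-25))*K = (45*(-25))*(1/68) = -1125*1/68 = -1125/68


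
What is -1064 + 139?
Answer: -925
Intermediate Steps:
-1064 + 139 = -925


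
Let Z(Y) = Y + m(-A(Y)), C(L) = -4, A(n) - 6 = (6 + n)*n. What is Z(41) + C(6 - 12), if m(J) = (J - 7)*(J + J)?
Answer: 7500077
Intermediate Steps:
A(n) = 6 + n*(6 + n) (A(n) = 6 + (6 + n)*n = 6 + n*(6 + n))
m(J) = 2*J*(-7 + J) (m(J) = (-7 + J)*(2*J) = 2*J*(-7 + J))
Z(Y) = Y + 2*(-13 - Y**2 - 6*Y)*(-6 - Y**2 - 6*Y) (Z(Y) = Y + 2*(-(6 + Y**2 + 6*Y))*(-7 - (6 + Y**2 + 6*Y)) = Y + 2*(-6 - Y**2 - 6*Y)*(-7 + (-6 - Y**2 - 6*Y)) = Y + 2*(-6 - Y**2 - 6*Y)*(-13 - Y**2 - 6*Y) = Y + 2*(-13 - Y**2 - 6*Y)*(-6 - Y**2 - 6*Y))
Z(41) + C(6 - 12) = (41 + 2*(6 + 41**2 + 6*41)*(13 + 41**2 + 6*41)) - 4 = (41 + 2*(6 + 1681 + 246)*(13 + 1681 + 246)) - 4 = (41 + 2*1933*1940) - 4 = (41 + 7500040) - 4 = 7500081 - 4 = 7500077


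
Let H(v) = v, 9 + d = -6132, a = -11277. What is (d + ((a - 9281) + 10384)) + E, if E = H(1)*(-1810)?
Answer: -18125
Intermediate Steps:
d = -6141 (d = -9 - 6132 = -6141)
E = -1810 (E = 1*(-1810) = -1810)
(d + ((a - 9281) + 10384)) + E = (-6141 + ((-11277 - 9281) + 10384)) - 1810 = (-6141 + (-20558 + 10384)) - 1810 = (-6141 - 10174) - 1810 = -16315 - 1810 = -18125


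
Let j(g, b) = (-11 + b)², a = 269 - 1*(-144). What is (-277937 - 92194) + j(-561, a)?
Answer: -208527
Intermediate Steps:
a = 413 (a = 269 + 144 = 413)
(-277937 - 92194) + j(-561, a) = (-277937 - 92194) + (-11 + 413)² = -370131 + 402² = -370131 + 161604 = -208527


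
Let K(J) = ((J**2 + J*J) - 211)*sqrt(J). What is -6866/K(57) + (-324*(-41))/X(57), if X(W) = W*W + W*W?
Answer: 738/361 - 6866*sqrt(57)/358359 ≈ 1.8997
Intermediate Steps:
X(W) = 2*W**2 (X(W) = W**2 + W**2 = 2*W**2)
K(J) = sqrt(J)*(-211 + 2*J**2) (K(J) = ((J**2 + J**2) - 211)*sqrt(J) = (2*J**2 - 211)*sqrt(J) = (-211 + 2*J**2)*sqrt(J) = sqrt(J)*(-211 + 2*J**2))
-6866/K(57) + (-324*(-41))/X(57) = -6866*sqrt(57)/(57*(-211 + 2*57**2)) + (-324*(-41))/((2*57**2)) = -6866*sqrt(57)/(57*(-211 + 2*3249)) + 13284/((2*3249)) = -6866*sqrt(57)/(57*(-211 + 6498)) + 13284/6498 = -6866*sqrt(57)/358359 + 13284*(1/6498) = -6866*sqrt(57)/358359 + 738/361 = 738/361 - 6866*sqrt(57)/358359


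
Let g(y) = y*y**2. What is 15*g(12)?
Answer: 25920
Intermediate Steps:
g(y) = y**3
15*g(12) = 15*12**3 = 15*1728 = 25920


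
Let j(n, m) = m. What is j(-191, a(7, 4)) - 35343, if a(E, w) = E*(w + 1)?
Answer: -35308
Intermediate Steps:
a(E, w) = E*(1 + w)
j(-191, a(7, 4)) - 35343 = 7*(1 + 4) - 35343 = 7*5 - 35343 = 35 - 35343 = -35308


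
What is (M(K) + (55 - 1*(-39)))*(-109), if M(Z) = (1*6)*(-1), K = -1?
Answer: -9592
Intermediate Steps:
M(Z) = -6 (M(Z) = 6*(-1) = -6)
(M(K) + (55 - 1*(-39)))*(-109) = (-6 + (55 - 1*(-39)))*(-109) = (-6 + (55 + 39))*(-109) = (-6 + 94)*(-109) = 88*(-109) = -9592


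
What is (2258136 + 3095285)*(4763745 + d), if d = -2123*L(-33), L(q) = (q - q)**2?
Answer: 25502332521645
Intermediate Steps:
L(q) = 0 (L(q) = 0**2 = 0)
d = 0 (d = -2123*0 = 0)
(2258136 + 3095285)*(4763745 + d) = (2258136 + 3095285)*(4763745 + 0) = 5353421*4763745 = 25502332521645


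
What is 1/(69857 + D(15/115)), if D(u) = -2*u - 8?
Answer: 23/1606521 ≈ 1.4317e-5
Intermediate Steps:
D(u) = -8 - 2*u
1/(69857 + D(15/115)) = 1/(69857 + (-8 - 30/115)) = 1/(69857 + (-8 - 2*3/23)) = 1/(69857 + (-8 - 6/23)) = 1/(69857 - 190/23) = 1/(1606521/23) = 23/1606521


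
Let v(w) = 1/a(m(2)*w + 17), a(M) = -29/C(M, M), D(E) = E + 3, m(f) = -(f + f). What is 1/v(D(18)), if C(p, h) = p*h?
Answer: -29/4489 ≈ -0.0064602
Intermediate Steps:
m(f) = -2*f
C(p, h) = h*p
D(E) = 3 + E
a(M) = -29/M**2
v(w) = -(17 - 4*w)**2/29 (v(w) = 1/(-29/((-2*2)*w + 17)**2) = 1/(-29/(-4*w + 17)**2) = 1/(-29/(17 - 4*w)**2) = -(17 - 4*w)**2/29)
1/v(D(18)) = 1/(-(-17 + 4*(3 + 18))**2/29) = 1/(-(-17 + 4*21)**2/29) = 1/(-(-17 + 84)**2/29) = 1/(-1/29*67**2) = 1/(-1/29*4489) = 1/(-4489/29) = -29/4489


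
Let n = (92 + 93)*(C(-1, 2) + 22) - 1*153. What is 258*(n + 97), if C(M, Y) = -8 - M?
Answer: 701502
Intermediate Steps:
n = 2622 (n = (92 + 93)*((-8 - 1*(-1)) + 22) - 1*153 = 185*((-8 + 1) + 22) - 153 = 185*(-7 + 22) - 153 = 185*15 - 153 = 2775 - 153 = 2622)
258*(n + 97) = 258*(2622 + 97) = 258*2719 = 701502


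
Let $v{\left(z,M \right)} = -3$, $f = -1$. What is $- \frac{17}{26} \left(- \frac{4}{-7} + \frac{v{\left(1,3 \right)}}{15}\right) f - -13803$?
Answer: $\frac{966227}{70} \approx 13803.0$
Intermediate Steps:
$- \frac{17}{26} \left(- \frac{4}{-7} + \frac{v{\left(1,3 \right)}}{15}\right) f - -13803 = - \frac{17}{26} \left(- \frac{4}{-7} - \frac{3}{15}\right) \left(-1\right) - -13803 = \left(-17\right) \frac{1}{26} \left(\left(-4\right) \left(- \frac{1}{7}\right) - \frac{1}{5}\right) \left(-1\right) + 13803 = - \frac{17 \left(\frac{4}{7} - \frac{1}{5}\right)}{26} \left(-1\right) + 13803 = \left(- \frac{17}{26}\right) \frac{13}{35} \left(-1\right) + 13803 = \left(- \frac{17}{70}\right) \left(-1\right) + 13803 = \frac{17}{70} + 13803 = \frac{966227}{70}$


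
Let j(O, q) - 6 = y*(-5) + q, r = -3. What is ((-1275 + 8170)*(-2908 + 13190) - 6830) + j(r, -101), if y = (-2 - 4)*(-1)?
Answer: 70887435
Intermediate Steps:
y = 6 (y = -6*(-1) = 6)
j(O, q) = -24 + q (j(O, q) = 6 + (6*(-5) + q) = 6 + (-30 + q) = -24 + q)
((-1275 + 8170)*(-2908 + 13190) - 6830) + j(r, -101) = ((-1275 + 8170)*(-2908 + 13190) - 6830) + (-24 - 101) = (6895*10282 - 6830) - 125 = (70894390 - 6830) - 125 = 70887560 - 125 = 70887435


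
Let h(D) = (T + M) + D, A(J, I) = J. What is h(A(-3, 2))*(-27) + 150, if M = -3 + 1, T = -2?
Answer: 339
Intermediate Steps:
M = -2
h(D) = -4 + D (h(D) = (-2 - 2) + D = -4 + D)
h(A(-3, 2))*(-27) + 150 = (-4 - 3)*(-27) + 150 = -7*(-27) + 150 = 189 + 150 = 339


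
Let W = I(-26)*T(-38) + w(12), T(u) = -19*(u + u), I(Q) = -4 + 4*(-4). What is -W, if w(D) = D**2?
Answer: 28736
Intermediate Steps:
I(Q) = -20 (I(Q) = -4 - 16 = -20)
T(u) = -38*u
W = -28736 (W = -(-760)*(-38) + 12**2 = -20*1444 + 144 = -28880 + 144 = -28736)
-W = -1*(-28736) = 28736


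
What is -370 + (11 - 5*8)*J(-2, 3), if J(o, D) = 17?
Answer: -863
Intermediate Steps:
-370 + (11 - 5*8)*J(-2, 3) = -370 + (11 - 5*8)*17 = -370 + (11 - 40)*17 = -370 - 29*17 = -370 - 493 = -863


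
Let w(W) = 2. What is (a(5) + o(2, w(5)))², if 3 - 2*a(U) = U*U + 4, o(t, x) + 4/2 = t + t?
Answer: 121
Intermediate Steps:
o(t, x) = -2 + 2*t (o(t, x) = -2 + (t + t) = -2 + 2*t)
a(U) = -½ - U²/2 (a(U) = 3/2 - (U*U + 4)/2 = 3/2 - (U² + 4)/2 = 3/2 - (4 + U²)/2 = 3/2 + (-2 - U²/2) = -½ - U²/2)
(a(5) + o(2, w(5)))² = ((-½ - ½*5²) + (-2 + 2*2))² = ((-½ - ½*25) + (-2 + 4))² = ((-½ - 25/2) + 2)² = (-13 + 2)² = (-11)² = 121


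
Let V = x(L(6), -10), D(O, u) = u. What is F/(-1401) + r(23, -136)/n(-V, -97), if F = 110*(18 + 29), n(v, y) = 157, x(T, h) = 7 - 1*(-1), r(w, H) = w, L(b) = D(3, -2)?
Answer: -779467/219957 ≈ -3.5437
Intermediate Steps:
L(b) = -2
x(T, h) = 8 (x(T, h) = 7 + 1 = 8)
V = 8
F = 5170 (F = 110*47 = 5170)
F/(-1401) + r(23, -136)/n(-V, -97) = 5170/(-1401) + 23/157 = 5170*(-1/1401) + 23*(1/157) = -5170/1401 + 23/157 = -779467/219957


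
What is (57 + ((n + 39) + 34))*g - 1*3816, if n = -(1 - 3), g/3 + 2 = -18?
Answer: -11736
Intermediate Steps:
g = -60 (g = -6 + 3*(-18) = -6 - 54 = -60)
n = 2 (n = -1*(-2) = 2)
(57 + ((n + 39) + 34))*g - 1*3816 = (57 + ((2 + 39) + 34))*(-60) - 1*3816 = (57 + (41 + 34))*(-60) - 3816 = (57 + 75)*(-60) - 3816 = 132*(-60) - 3816 = -7920 - 3816 = -11736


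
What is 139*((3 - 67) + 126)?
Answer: 8618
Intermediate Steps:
139*((3 - 67) + 126) = 139*(-64 + 126) = 139*62 = 8618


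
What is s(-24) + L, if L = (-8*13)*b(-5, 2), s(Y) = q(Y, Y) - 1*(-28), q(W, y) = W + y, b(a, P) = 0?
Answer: -20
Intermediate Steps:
s(Y) = 28 + 2*Y (s(Y) = (Y + Y) - 1*(-28) = 2*Y + 28 = 28 + 2*Y)
L = 0 (L = -8*13*0 = -104*0 = 0)
s(-24) + L = (28 + 2*(-24)) + 0 = (28 - 48) + 0 = -20 + 0 = -20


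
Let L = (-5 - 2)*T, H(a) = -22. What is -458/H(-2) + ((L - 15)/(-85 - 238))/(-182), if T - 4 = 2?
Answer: 708493/34034 ≈ 20.817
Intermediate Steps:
T = 6 (T = 4 + 2 = 6)
L = -42 (L = (-5 - 2)*6 = -7*6 = -42)
-458/H(-2) + ((L - 15)/(-85 - 238))/(-182) = -458/(-22) + ((-42 - 15)/(-85 - 238))/(-182) = -458*(-1/22) - 57/(-323)*(-1/182) = 229/11 - 57*(-1/323)*(-1/182) = 229/11 + (3/17)*(-1/182) = 229/11 - 3/3094 = 708493/34034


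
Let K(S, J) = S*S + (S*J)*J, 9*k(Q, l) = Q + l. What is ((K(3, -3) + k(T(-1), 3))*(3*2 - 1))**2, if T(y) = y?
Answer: 2656900/81 ≈ 32801.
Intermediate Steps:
k(Q, l) = Q/9 + l/9 (k(Q, l) = (Q + l)/9 = Q/9 + l/9)
K(S, J) = S**2 + S*J**2 (K(S, J) = S**2 + (J*S)*J = S**2 + S*J**2)
((K(3, -3) + k(T(-1), 3))*(3*2 - 1))**2 = ((3*(3 + (-3)**2) + ((1/9)*(-1) + (1/9)*3))*(3*2 - 1))**2 = ((3*(3 + 9) + (-1/9 + 1/3))*(6 - 1))**2 = ((3*12 + 2/9)*5)**2 = ((36 + 2/9)*5)**2 = ((326/9)*5)**2 = (1630/9)**2 = 2656900/81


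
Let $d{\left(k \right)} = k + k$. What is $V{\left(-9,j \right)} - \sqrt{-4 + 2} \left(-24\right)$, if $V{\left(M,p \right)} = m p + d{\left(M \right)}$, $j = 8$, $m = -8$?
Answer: $-82 + 24 i \sqrt{2} \approx -82.0 + 33.941 i$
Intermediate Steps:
$d{\left(k \right)} = 2 k$
$V{\left(M,p \right)} = - 8 p + 2 M$
$V{\left(-9,j \right)} - \sqrt{-4 + 2} \left(-24\right) = \left(\left(-8\right) 8 + 2 \left(-9\right)\right) - \sqrt{-4 + 2} \left(-24\right) = \left(-64 - 18\right) - \sqrt{-2} \left(-24\right) = -82 - i \sqrt{2} \left(-24\right) = -82 - - 24 i \sqrt{2} = -82 + 24 i \sqrt{2}$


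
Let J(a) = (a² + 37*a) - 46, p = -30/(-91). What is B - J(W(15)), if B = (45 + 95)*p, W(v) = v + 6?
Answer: -14636/13 ≈ -1125.8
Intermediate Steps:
p = 30/91 (p = -30*(-1/91) = 30/91 ≈ 0.32967)
W(v) = 6 + v
J(a) = -46 + a² + 37*a
B = 600/13 (B = (45 + 95)*(30/91) = 140*(30/91) = 600/13 ≈ 46.154)
B - J(W(15)) = 600/13 - (-46 + (6 + 15)² + 37*(6 + 15)) = 600/13 - (-46 + 21² + 37*21) = 600/13 - (-46 + 441 + 777) = 600/13 - 1*1172 = 600/13 - 1172 = -14636/13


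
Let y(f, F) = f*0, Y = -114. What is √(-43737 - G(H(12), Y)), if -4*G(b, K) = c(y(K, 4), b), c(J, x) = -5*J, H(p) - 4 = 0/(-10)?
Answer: I*√43737 ≈ 209.13*I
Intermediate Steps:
y(f, F) = 0
H(p) = 4 (H(p) = 4 + 0/(-10) = 4 + 0*(-⅒) = 4 + 0 = 4)
G(b, K) = 0 (G(b, K) = -(-5)*0/4 = -¼*0 = 0)
√(-43737 - G(H(12), Y)) = √(-43737 - 1*0) = √(-43737 + 0) = √(-43737) = I*√43737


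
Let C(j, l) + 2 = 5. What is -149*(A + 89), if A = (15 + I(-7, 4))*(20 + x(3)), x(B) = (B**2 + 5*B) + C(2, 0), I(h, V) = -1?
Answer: -111303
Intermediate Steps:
C(j, l) = 3 (C(j, l) = -2 + 5 = 3)
x(B) = 3 + B**2 + 5*B (x(B) = (B**2 + 5*B) + 3 = 3 + B**2 + 5*B)
A = 658 (A = (15 - 1)*(20 + (3 + 3**2 + 5*3)) = 14*(20 + (3 + 9 + 15)) = 14*(20 + 27) = 14*47 = 658)
-149*(A + 89) = -149*(658 + 89) = -149*747 = -111303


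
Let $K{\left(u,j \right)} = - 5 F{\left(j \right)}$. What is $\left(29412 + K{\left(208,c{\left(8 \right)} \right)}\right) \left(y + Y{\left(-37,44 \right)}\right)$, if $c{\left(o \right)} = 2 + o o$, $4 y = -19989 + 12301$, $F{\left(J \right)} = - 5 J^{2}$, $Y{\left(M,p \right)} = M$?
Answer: $-270953208$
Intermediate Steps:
$y = -1922$ ($y = \frac{-19989 + 12301}{4} = \frac{1}{4} \left(-7688\right) = -1922$)
$c{\left(o \right)} = 2 + o^{2}$
$K{\left(u,j \right)} = 25 j^{2}$ ($K{\left(u,j \right)} = - 5 \left(- 5 j^{2}\right) = 25 j^{2}$)
$\left(29412 + K{\left(208,c{\left(8 \right)} \right)}\right) \left(y + Y{\left(-37,44 \right)}\right) = \left(29412 + 25 \left(2 + 8^{2}\right)^{2}\right) \left(-1922 - 37\right) = \left(29412 + 25 \left(2 + 64\right)^{2}\right) \left(-1959\right) = \left(29412 + 25 \cdot 66^{2}\right) \left(-1959\right) = \left(29412 + 25 \cdot 4356\right) \left(-1959\right) = \left(29412 + 108900\right) \left(-1959\right) = 138312 \left(-1959\right) = -270953208$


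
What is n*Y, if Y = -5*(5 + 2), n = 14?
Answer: -490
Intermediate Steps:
Y = -35 (Y = -5*7 = -35)
n*Y = 14*(-35) = -490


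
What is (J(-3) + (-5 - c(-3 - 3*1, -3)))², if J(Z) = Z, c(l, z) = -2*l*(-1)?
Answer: 16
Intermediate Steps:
c(l, z) = 2*l
(J(-3) + (-5 - c(-3 - 3*1, -3)))² = (-3 + (-5 - 2*(-3 - 3*1)))² = (-3 + (-5 - 2*(-3 - 3)))² = (-3 + (-5 - 2*(-6)))² = (-3 + (-5 - 1*(-12)))² = (-3 + (-5 + 12))² = (-3 + 7)² = 4² = 16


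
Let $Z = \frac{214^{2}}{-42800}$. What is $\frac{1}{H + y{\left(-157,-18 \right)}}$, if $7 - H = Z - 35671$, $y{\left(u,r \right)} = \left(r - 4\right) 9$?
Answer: $\frac{100}{3548107} \approx 2.8184 \cdot 10^{-5}$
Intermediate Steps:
$Z = - \frac{107}{100}$ ($Z = 45796 \left(- \frac{1}{42800}\right) = - \frac{107}{100} \approx -1.07$)
$y{\left(u,r \right)} = -36 + 9 r$ ($y{\left(u,r \right)} = \left(-4 + r\right) 9 = -36 + 9 r$)
$H = \frac{3567907}{100}$ ($H = 7 - \left(- \frac{107}{100} - 35671\right) = 7 - - \frac{3567207}{100} = 7 + \frac{3567207}{100} = \frac{3567907}{100} \approx 35679.0$)
$\frac{1}{H + y{\left(-157,-18 \right)}} = \frac{1}{\frac{3567907}{100} + \left(-36 + 9 \left(-18\right)\right)} = \frac{1}{\frac{3567907}{100} - 198} = \frac{1}{\frac{3548107}{100}} = \frac{100}{3548107}$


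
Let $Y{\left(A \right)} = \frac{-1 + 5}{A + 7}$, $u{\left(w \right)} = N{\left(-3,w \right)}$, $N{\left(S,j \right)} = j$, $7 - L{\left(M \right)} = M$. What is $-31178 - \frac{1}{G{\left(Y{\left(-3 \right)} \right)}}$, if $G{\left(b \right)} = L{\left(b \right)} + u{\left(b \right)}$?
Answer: $- \frac{218247}{7} \approx -31178.0$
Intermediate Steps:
$L{\left(M \right)} = 7 - M$
$u{\left(w \right)} = w$
$Y{\left(A \right)} = \frac{4}{7 + A}$
$G{\left(b \right)} = 7$ ($G{\left(b \right)} = \left(7 - b\right) + b = 7$)
$-31178 - \frac{1}{G{\left(Y{\left(-3 \right)} \right)}} = -31178 - \frac{1}{7} = - \frac{218247}{7}$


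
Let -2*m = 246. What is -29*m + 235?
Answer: 3802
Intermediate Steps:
m = -123 (m = -½*246 = -123)
-29*m + 235 = -29*(-123) + 235 = 3567 + 235 = 3802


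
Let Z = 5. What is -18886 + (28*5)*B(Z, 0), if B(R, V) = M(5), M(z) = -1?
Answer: -19026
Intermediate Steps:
B(R, V) = -1
-18886 + (28*5)*B(Z, 0) = -18886 + (28*5)*(-1) = -18886 + 140*(-1) = -18886 - 140 = -19026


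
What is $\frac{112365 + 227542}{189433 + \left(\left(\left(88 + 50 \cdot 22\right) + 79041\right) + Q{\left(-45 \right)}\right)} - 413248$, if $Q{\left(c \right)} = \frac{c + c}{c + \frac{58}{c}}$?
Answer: $- \frac{232124824400727}{561709996} \approx -4.1325 \cdot 10^{5}$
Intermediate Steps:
$Q{\left(c \right)} = \frac{2 c}{c + \frac{58}{c}}$
$\frac{112365 + 227542}{189433 + \left(\left(\left(88 + 50 \cdot 22\right) + 79041\right) + Q{\left(-45 \right)}\right)} - 413248 = \frac{112365 + 227542}{189433 + \left(\left(\left(88 + 50 \cdot 22\right) + 79041\right) + \frac{2 \left(-45\right)^{2}}{58 + \left(-45\right)^{2}}\right)} - 413248 = \frac{339907}{189433 + \left(\left(\left(88 + 1100\right) + 79041\right) + 2 \cdot 2025 \frac{1}{58 + 2025}\right)} - 413248 = \frac{339907}{189433 + \left(\left(1188 + 79041\right) + 2 \cdot 2025 \cdot \frac{1}{2083}\right)} - 413248 = \frac{339907}{189433 + \left(80229 + 2 \cdot 2025 \cdot \frac{1}{2083}\right)} - 413248 = \frac{339907}{189433 + \left(80229 + \frac{4050}{2083}\right)} - 413248 = \frac{339907}{189433 + \frac{167121057}{2083}} - 413248 = \frac{339907}{\frac{561709996}{2083}} - 413248 = 339907 \cdot \frac{2083}{561709996} - 413248 = \frac{708026281}{561709996} - 413248 = - \frac{232124824400727}{561709996}$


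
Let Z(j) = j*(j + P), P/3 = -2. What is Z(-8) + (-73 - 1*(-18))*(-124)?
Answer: 6932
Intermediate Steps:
P = -6 (P = 3*(-2) = -6)
Z(j) = j*(-6 + j) (Z(j) = j*(j - 6) = j*(-6 + j))
Z(-8) + (-73 - 1*(-18))*(-124) = -8*(-6 - 8) + (-73 - 1*(-18))*(-124) = -8*(-14) + (-73 + 18)*(-124) = 112 - 55*(-124) = 112 + 6820 = 6932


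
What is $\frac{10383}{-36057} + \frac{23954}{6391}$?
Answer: $\frac{37969125}{10973347} \approx 3.4601$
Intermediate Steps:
$\frac{10383}{-36057} + \frac{23954}{6391} = 10383 \left(- \frac{1}{36057}\right) + 23954 \cdot \frac{1}{6391} = - \frac{3461}{12019} + \frac{3422}{913} = \frac{37969125}{10973347}$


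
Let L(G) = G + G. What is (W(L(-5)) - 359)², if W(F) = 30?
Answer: 108241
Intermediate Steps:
L(G) = 2*G
(W(L(-5)) - 359)² = (30 - 359)² = (-329)² = 108241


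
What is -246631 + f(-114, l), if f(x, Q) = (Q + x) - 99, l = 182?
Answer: -246662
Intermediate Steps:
f(x, Q) = -99 + Q + x
-246631 + f(-114, l) = -246631 + (-99 + 182 - 114) = -246631 - 31 = -246662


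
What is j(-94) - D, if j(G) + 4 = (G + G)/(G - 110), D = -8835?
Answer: 450428/51 ≈ 8831.9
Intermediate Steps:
j(G) = -4 + 2*G/(-110 + G) (j(G) = -4 + (G + G)/(G - 110) = -4 + (2*G)/(-110 + G) = -4 + 2*G/(-110 + G))
j(-94) - D = 2*(220 - 1*(-94))/(-110 - 94) - 1*(-8835) = 2*(220 + 94)/(-204) + 8835 = 2*(-1/204)*314 + 8835 = -157/51 + 8835 = 450428/51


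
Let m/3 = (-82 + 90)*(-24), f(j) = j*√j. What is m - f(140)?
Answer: -576 - 280*√35 ≈ -2232.5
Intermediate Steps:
f(j) = j^(3/2)
m = -576 (m = 3*((-82 + 90)*(-24)) = 3*(8*(-24)) = 3*(-192) = -576)
m - f(140) = -576 - 140^(3/2) = -576 - 280*√35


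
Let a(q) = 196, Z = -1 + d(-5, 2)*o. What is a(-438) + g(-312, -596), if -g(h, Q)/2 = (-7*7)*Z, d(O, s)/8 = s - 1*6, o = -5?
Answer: 15778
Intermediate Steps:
d(O, s) = -48 + 8*s (d(O, s) = 8*(s - 1*6) = 8*(s - 6) = 8*(-6 + s) = -48 + 8*s)
Z = 159 (Z = -1 + (-48 + 8*2)*(-5) = -1 + (-48 + 16)*(-5) = -1 - 32*(-5) = -1 + 160 = 159)
g(h, Q) = 15582 (g(h, Q) = -2*(-7*7)*159 = -(-98)*159 = -2*(-7791) = 15582)
a(-438) + g(-312, -596) = 196 + 15582 = 15778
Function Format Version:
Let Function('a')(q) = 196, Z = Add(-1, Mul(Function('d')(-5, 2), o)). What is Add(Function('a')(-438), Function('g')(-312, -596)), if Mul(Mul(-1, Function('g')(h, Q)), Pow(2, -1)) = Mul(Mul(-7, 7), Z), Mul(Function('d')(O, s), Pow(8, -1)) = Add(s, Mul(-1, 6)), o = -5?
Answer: 15778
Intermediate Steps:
Function('d')(O, s) = Add(-48, Mul(8, s)) (Function('d')(O, s) = Mul(8, Add(s, Mul(-1, 6))) = Mul(8, Add(s, -6)) = Mul(8, Add(-6, s)) = Add(-48, Mul(8, s)))
Z = 159 (Z = Add(-1, Mul(Add(-48, Mul(8, 2)), -5)) = Add(-1, Mul(Add(-48, 16), -5)) = Add(-1, Mul(-32, -5)) = Add(-1, 160) = 159)
Function('g')(h, Q) = 15582 (Function('g')(h, Q) = Mul(-2, Mul(Mul(-7, 7), 159)) = Mul(-2, Mul(-49, 159)) = Mul(-2, -7791) = 15582)
Add(Function('a')(-438), Function('g')(-312, -596)) = Add(196, 15582) = 15778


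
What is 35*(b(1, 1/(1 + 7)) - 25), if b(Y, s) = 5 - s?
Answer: -5635/8 ≈ -704.38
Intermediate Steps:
35*(b(1, 1/(1 + 7)) - 25) = 35*((5 - 1/(1 + 7)) - 25) = 35*((5 - 1/8) - 25) = 35*(39/8 - 25) = 35*(-161/8) = -5635/8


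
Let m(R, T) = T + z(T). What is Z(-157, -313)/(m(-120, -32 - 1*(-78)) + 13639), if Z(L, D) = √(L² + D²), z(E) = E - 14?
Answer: √122618/13717 ≈ 0.025528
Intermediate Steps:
z(E) = -14 + E
m(R, T) = -14 + 2*T (m(R, T) = T + (-14 + T) = -14 + 2*T)
Z(L, D) = √(D² + L²)
Z(-157, -313)/(m(-120, -32 - 1*(-78)) + 13639) = √((-313)² + (-157)²)/((-14 + 2*(-32 - 1*(-78))) + 13639) = √(97969 + 24649)/((-14 + 2*(-32 + 78)) + 13639) = √122618/((-14 + 2*46) + 13639) = √122618/((-14 + 92) + 13639) = √122618/(78 + 13639) = √122618/13717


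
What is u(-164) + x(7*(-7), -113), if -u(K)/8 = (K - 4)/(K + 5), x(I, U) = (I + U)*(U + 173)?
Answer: -515608/53 ≈ -9728.5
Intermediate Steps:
x(I, U) = (173 + U)*(I + U) (x(I, U) = (I + U)*(173 + U) = (173 + U)*(I + U))
u(K) = -8*(-4 + K)/(5 + K) (u(K) = -8*(K - 4)/(K + 5) = -8*(-4 + K)/(5 + K))
u(-164) + x(7*(-7), -113) = 8*(4 - 1*(-164))/(5 - 164) + ((-113)**2 + 173*(7*(-7)) + 173*(-113) + (7*(-7))*(-113)) = 8*(4 + 164)/(-159) + (12769 + 173*(-49) - 19549 - 49*(-113)) = 8*(-1/159)*168 + (12769 - 8477 - 19549 + 5537) = -448/53 - 9720 = -515608/53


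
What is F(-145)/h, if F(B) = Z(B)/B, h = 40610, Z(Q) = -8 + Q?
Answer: 153/5888450 ≈ 2.5983e-5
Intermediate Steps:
F(B) = (-8 + B)/B
F(-145)/h = ((-8 - 145)/(-145))/40610 = -1/145*(-153)*(1/40610) = (153/145)*(1/40610) = 153/5888450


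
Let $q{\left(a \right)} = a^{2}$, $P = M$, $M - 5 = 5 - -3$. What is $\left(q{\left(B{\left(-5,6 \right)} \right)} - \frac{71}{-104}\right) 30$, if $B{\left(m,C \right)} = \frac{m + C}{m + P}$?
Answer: $\frac{8715}{416} \approx 20.95$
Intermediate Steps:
$M = 13$ ($M = 5 + \left(5 - -3\right) = 5 + \left(5 + 3\right) = 5 + 8 = 13$)
$P = 13$
$B{\left(m,C \right)} = \frac{C + m}{13 + m}$ ($B{\left(m,C \right)} = \frac{m + C}{m + 13} = \frac{C + m}{13 + m}$)
$\left(q{\left(B{\left(-5,6 \right)} \right)} - \frac{71}{-104}\right) 30 = \left(\left(\frac{6 - 5}{13 - 5}\right)^{2} - \frac{71}{-104}\right) 30 = \left(\left(\frac{1}{8} \cdot 1\right)^{2} - - \frac{71}{104}\right) 30 = \left(\left(\frac{1}{8} \cdot 1\right)^{2} + \frac{71}{104}\right) 30 = \left(\left(\frac{1}{8}\right)^{2} + \frac{71}{104}\right) 30 = \left(\frac{1}{64} + \frac{71}{104}\right) 30 = \frac{581}{832} \cdot 30 = \frac{8715}{416}$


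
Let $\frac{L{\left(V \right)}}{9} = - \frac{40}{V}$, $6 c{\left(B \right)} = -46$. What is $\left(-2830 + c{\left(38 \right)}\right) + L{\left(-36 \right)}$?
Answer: $- \frac{8483}{3} \approx -2827.7$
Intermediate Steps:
$c{\left(B \right)} = - \frac{23}{3}$ ($c{\left(B \right)} = \frac{1}{6} \left(-46\right) = - \frac{23}{3}$)
$L{\left(V \right)} = - \frac{360}{V}$ ($L{\left(V \right)} = 9 \left(- \frac{40}{V}\right) = - \frac{360}{V}$)
$\left(-2830 + c{\left(38 \right)}\right) + L{\left(-36 \right)} = \left(-2830 - \frac{23}{3}\right) - \frac{360}{-36} = - \frac{8513}{3} - -10 = - \frac{8513}{3} + 10 = - \frac{8483}{3}$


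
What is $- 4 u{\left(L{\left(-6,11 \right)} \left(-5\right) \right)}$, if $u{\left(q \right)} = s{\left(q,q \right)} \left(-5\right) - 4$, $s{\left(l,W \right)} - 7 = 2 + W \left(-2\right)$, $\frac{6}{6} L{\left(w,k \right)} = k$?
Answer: $2396$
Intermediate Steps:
$L{\left(w,k \right)} = k$
$s{\left(l,W \right)} = 9 - 2 W$ ($s{\left(l,W \right)} = 7 + \left(2 + W \left(-2\right)\right) = 7 - \left(-2 + 2 W\right) = 9 - 2 W$)
$u{\left(q \right)} = -49 + 10 q$ ($u{\left(q \right)} = \left(9 - 2 q\right) \left(-5\right) - 4 = \left(-45 + 10 q\right) - 4 = -49 + 10 q$)
$- 4 u{\left(L{\left(-6,11 \right)} \left(-5\right) \right)} = - 4 \left(-49 + 10 \cdot 11 \left(-5\right)\right) = - 4 \left(-49 + 10 \left(-55\right)\right) = - 4 \left(-49 - 550\right) = \left(-4\right) \left(-599\right) = 2396$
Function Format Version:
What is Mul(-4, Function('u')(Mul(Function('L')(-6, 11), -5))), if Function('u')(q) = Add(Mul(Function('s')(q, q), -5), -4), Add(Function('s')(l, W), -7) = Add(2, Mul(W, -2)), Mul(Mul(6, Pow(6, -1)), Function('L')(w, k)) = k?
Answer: 2396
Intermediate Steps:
Function('L')(w, k) = k
Function('s')(l, W) = Add(9, Mul(-2, W)) (Function('s')(l, W) = Add(7, Add(2, Mul(W, -2))) = Add(7, Add(2, Mul(-2, W))) = Add(9, Mul(-2, W)))
Function('u')(q) = Add(-49, Mul(10, q)) (Function('u')(q) = Add(Mul(Add(9, Mul(-2, q)), -5), -4) = Add(Add(-45, Mul(10, q)), -4) = Add(-49, Mul(10, q)))
Mul(-4, Function('u')(Mul(Function('L')(-6, 11), -5))) = Mul(-4, Add(-49, Mul(10, Mul(11, -5)))) = Mul(-4, Add(-49, Mul(10, -55))) = Mul(-4, Add(-49, -550)) = Mul(-4, -599) = 2396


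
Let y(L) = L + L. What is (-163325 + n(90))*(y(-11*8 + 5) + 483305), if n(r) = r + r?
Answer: -78821712155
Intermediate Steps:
n(r) = 2*r
y(L) = 2*L
(-163325 + n(90))*(y(-11*8 + 5) + 483305) = (-163325 + 2*90)*(2*(-11*8 + 5) + 483305) = (-163325 + 180)*(2*(-88 + 5) + 483305) = -163145*(2*(-83) + 483305) = -163145*(-166 + 483305) = -163145*483139 = -78821712155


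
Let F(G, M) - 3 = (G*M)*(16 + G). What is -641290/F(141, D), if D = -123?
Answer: 320645/1361424 ≈ 0.23552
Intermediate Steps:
F(G, M) = 3 + G*M*(16 + G) (F(G, M) = 3 + (G*M)*(16 + G) = 3 + G*M*(16 + G))
-641290/F(141, D) = -641290/(3 - 123*141**2 + 16*141*(-123)) = -641290/(3 - 123*19881 - 277488) = -641290/(3 - 2445363 - 277488) = -641290/(-2722848) = -641290*(-1/2722848) = 320645/1361424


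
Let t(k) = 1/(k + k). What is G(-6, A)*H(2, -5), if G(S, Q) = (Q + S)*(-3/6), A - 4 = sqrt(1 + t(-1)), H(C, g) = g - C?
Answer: -7 + 7*sqrt(2)/4 ≈ -4.5251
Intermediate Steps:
t(k) = 1/(2*k)
A = 4 + sqrt(2)/2 (A = 4 + sqrt(1 + (1/2)/(-1)) = 4 + sqrt(1 + (1/2)*(-1)) = 4 + sqrt(1 - 1/2) = 4 + sqrt(1/2) = 4 + sqrt(2)/2 ≈ 4.7071)
G(S, Q) = -Q/2 - S/2 (G(S, Q) = (Q + S)*(-3*1/6) = (Q + S)*(-1/2) = -Q/2 - S/2)
G(-6, A)*H(2, -5) = (-(4 + sqrt(2)/2)/2 - 1/2*(-6))*(-5 - 1*2) = ((-2 - sqrt(2)/4) + 3)*(-5 - 2) = (1 - sqrt(2)/4)*(-7) = -7 + 7*sqrt(2)/4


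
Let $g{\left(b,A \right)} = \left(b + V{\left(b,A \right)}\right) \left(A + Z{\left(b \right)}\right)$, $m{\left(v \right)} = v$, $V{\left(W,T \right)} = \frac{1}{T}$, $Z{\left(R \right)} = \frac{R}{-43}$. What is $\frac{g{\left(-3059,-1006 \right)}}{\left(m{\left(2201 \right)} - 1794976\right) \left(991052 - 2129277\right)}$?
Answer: $\frac{24741318729}{17654293385962750} \approx 1.4014 \cdot 10^{-6}$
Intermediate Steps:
$Z{\left(R \right)} = - \frac{R}{43}$ ($Z{\left(R \right)} = R \left(- \frac{1}{43}\right) = - \frac{R}{43}$)
$g{\left(b,A \right)} = \left(A - \frac{b}{43}\right) \left(b + \frac{1}{A}\right)$ ($g{\left(b,A \right)} = \left(b + \frac{1}{A}\right) \left(A - \frac{b}{43}\right) = \left(A - \frac{b}{43}\right) \left(b + \frac{1}{A}\right)$)
$\frac{g{\left(-3059,-1006 \right)}}{\left(m{\left(2201 \right)} - 1794976\right) \left(991052 - 2129277\right)} = \frac{1 - \frac{\left(-3059\right)^{2}}{43} - -3077354 - - \frac{3059}{43 \left(-1006\right)}}{\left(2201 - 1794976\right) \left(991052 - 2129277\right)} = \frac{1 - \frac{9357481}{43} + 3077354 - \left(- \frac{3059}{43}\right) \left(- \frac{1}{1006}\right)}{\left(-1792775\right) \left(-1138225\right)} = \frac{1 - \frac{9357481}{43} + 3077354 - \frac{3059}{43258}}{2040581324375} = \frac{123706593645}{43258} \cdot \frac{1}{2040581324375} = \frac{24741318729}{17654293385962750}$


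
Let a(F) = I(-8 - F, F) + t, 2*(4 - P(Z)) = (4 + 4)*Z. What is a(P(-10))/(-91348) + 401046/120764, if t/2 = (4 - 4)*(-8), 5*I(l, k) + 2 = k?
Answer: 11448042372/3447359335 ≈ 3.3208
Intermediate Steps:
P(Z) = 4 - 4*Z (P(Z) = 4 - (4 + 4)*Z/2 = 4 - 4*Z)
I(l, k) = -⅖ + k/5
t = 0 (t = 2*((4 - 4)*(-8)) = 2*(0*(-8)) = 2*0 = 0)
a(F) = -⅖ + F/5 (a(F) = (-⅖ + F/5) + 0 = -⅖ + F/5)
a(P(-10))/(-91348) + 401046/120764 = (-⅖ + (4 - 4*(-10))/5)/(-91348) + 401046/120764 = (-⅖ + (4 + 40)/5)*(-1/91348) + 401046*(1/120764) = (-⅖ + (⅕)*44)*(-1/91348) + 200523/60382 = (-⅖ + 44/5)*(-1/91348) + 200523/60382 = (42/5)*(-1/91348) + 200523/60382 = -21/228370 + 200523/60382 = 11448042372/3447359335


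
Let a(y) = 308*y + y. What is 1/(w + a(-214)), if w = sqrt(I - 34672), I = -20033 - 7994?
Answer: -66126/4372710575 - 13*I*sqrt(371)/4372710575 ≈ -1.5122e-5 - 5.7264e-8*I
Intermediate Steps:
a(y) = 309*y
I = -28027
w = 13*I*sqrt(371) (w = sqrt(-28027 - 34672) = sqrt(-62699) = 13*I*sqrt(371) ≈ 250.4*I)
1/(w + a(-214)) = 1/(13*I*sqrt(371) + 309*(-214)) = 1/(13*I*sqrt(371) - 66126) = 1/(-66126 + 13*I*sqrt(371))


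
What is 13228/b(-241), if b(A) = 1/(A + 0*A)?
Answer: -3187948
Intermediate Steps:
b(A) = 1/A (b(A) = 1/(A + 0) = 1/A)
13228/b(-241) = 13228/(1/(-241)) = 13228/(-1/241) = 13228*(-241) = -3187948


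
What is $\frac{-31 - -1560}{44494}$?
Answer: $\frac{1529}{44494} \approx 0.034364$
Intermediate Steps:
$\frac{-31 - -1560}{44494} = \left(-31 + 1560\right) \frac{1}{44494} = 1529 \cdot \frac{1}{44494} = \frac{1529}{44494}$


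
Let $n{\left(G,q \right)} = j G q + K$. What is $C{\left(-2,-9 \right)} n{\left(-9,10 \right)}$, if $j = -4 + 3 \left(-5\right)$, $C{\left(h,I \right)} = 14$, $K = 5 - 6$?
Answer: $23926$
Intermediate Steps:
$K = -1$ ($K = 5 - 6 = -1$)
$j = -19$ ($j = -4 - 15 = -19$)
$n{\left(G,q \right)} = -1 - 19 G q$ ($n{\left(G,q \right)} = - 19 G q - 1 = -1 - 19 G q$)
$C{\left(-2,-9 \right)} n{\left(-9,10 \right)} = 14 \left(-1 - \left(-171\right) 10\right) = 14 \left(-1 + 1710\right) = 14 \cdot 1709 = 23926$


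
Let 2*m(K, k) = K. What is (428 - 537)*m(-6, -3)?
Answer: 327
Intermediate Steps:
m(K, k) = K/2
(428 - 537)*m(-6, -3) = (428 - 537)*((1/2)*(-6)) = -109*(-3) = 327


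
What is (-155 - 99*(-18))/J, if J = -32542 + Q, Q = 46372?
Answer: 1627/13830 ≈ 0.11764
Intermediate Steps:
J = 13830 (J = -32542 + 46372 = 13830)
(-155 - 99*(-18))/J = (-155 - 99*(-18))/13830 = (-155 + 1782)*(1/13830) = 1627*(1/13830) = 1627/13830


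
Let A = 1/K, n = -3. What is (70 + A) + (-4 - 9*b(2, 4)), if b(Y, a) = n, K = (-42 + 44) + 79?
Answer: 7534/81 ≈ 93.012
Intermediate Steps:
K = 81 (K = 2 + 79 = 81)
b(Y, a) = -3
A = 1/81 ≈ 0.012346
(70 + A) + (-4 - 9*b(2, 4)) = (70 + 1/81) + (-4 - 9*(-3)) = 5671/81 + (-4 + 27) = 5671/81 + 23 = 7534/81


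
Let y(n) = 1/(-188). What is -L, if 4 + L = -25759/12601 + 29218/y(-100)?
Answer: 69217167547/12601 ≈ 5.4930e+6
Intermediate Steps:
y(n) = -1/188
L = -69217167547/12601 (L = -4 + (-25759/12601 + 29218/(-1/188)) = -4 + (-25759*1/12601 + 29218*(-188)) = -4 + (-25759/12601 - 5492984) = -4 - 69217117143/12601 = -69217167547/12601 ≈ -5.4930e+6)
-L = -1*(-69217167547/12601) = 69217167547/12601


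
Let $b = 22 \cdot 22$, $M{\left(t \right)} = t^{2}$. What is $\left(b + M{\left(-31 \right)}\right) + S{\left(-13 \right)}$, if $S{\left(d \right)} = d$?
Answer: $1432$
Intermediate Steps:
$b = 484$
$\left(b + M{\left(-31 \right)}\right) + S{\left(-13 \right)} = \left(484 + \left(-31\right)^{2}\right) - 13 = \left(484 + 961\right) - 13 = 1445 - 13 = 1432$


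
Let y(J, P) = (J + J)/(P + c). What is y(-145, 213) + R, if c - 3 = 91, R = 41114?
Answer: 12621708/307 ≈ 41113.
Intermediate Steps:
c = 94 (c = 3 + 91 = 94)
y(J, P) = 2*J/(94 + P) (y(J, P) = (J + J)/(P + 94) = (2*J)/(94 + P) = 2*J/(94 + P))
y(-145, 213) + R = 2*(-145)/(94 + 213) + 41114 = 2*(-145)/307 + 41114 = 2*(-145)*(1/307) + 41114 = -290/307 + 41114 = 12621708/307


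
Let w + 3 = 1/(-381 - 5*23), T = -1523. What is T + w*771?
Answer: -1903427/496 ≈ -3837.6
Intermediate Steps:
w = -1489/496 (w = -3 + 1/(-381 - 5*23) = -3 + 1/(-381 - 115) = -3 + 1/(-496) = -3 - 1/496 = -1489/496 ≈ -3.0020)
T + w*771 = -1523 - 1489/496*771 = -1523 - 1148019/496 = -1903427/496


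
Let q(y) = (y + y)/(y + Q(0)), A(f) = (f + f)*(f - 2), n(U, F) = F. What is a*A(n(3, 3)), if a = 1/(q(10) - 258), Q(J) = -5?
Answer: -3/127 ≈ -0.023622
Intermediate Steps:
A(f) = 2*f*(-2 + f) (A(f) = (2*f)*(-2 + f) = 2*f*(-2 + f))
q(y) = 2*y/(-5 + y) (q(y) = (y + y)/(y - 5) = (2*y)/(-5 + y) = 2*y/(-5 + y))
a = -1/254 (a = 1/(2*10/(-5 + 10) - 258) = 1/(2*10/5 - 258) = 1/(2*10*(1/5) - 258) = 1/(4 - 258) = 1/(-254) = -1/254 ≈ -0.0039370)
a*A(n(3, 3)) = -3*(-2 + 3)/127 = -3/127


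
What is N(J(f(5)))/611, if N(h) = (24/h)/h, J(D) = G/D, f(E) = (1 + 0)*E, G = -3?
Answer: 200/1833 ≈ 0.10911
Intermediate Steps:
f(E) = E (f(E) = 1*E = E)
J(D) = -3/D
N(h) = 24/h**2
N(J(f(5)))/611 = (24/(-3/5)**2)/611 = (24/(-3*1/5)**2)*(1/611) = (24/(-3/5)**2)*(1/611) = (24*(25/9))*(1/611) = (200/3)*(1/611) = 200/1833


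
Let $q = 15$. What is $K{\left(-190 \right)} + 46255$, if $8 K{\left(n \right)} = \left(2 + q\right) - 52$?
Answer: $\frac{370005}{8} \approx 46251.0$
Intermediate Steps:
$K{\left(n \right)} = - \frac{35}{8}$ ($K{\left(n \right)} = \frac{\left(2 + 15\right) - 52}{8} = \frac{17 - 52}{8} = \frac{1}{8} \left(-35\right) = - \frac{35}{8}$)
$K{\left(-190 \right)} + 46255 = - \frac{35}{8} + 46255 = \frac{370005}{8}$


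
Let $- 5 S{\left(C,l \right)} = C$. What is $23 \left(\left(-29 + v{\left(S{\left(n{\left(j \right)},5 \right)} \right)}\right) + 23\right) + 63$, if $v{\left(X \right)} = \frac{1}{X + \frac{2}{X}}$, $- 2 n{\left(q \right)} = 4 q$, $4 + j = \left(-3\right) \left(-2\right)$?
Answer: $- \frac{2245}{33} \approx -68.03$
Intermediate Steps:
$j = 2$ ($j = -4 - -6 = -4 + 6 = 2$)
$n{\left(q \right)} = - 2 q$ ($n{\left(q \right)} = - \frac{4 q}{2} = - 2 q$)
$S{\left(C,l \right)} = - \frac{C}{5}$
$23 \left(\left(-29 + v{\left(S{\left(n{\left(j \right)},5 \right)} \right)}\right) + 23\right) + 63 = 23 \left(\left(-29 + \frac{\left(- \frac{1}{5}\right) \left(\left(-2\right) 2\right)}{2 + \left(- \frac{\left(-2\right) 2}{5}\right)^{2}}\right) + 23\right) + 63 = 23 \left(\left(-29 + \frac{\left(- \frac{1}{5}\right) \left(-4\right)}{2 + \left(\left(- \frac{1}{5}\right) \left(-4\right)\right)^{2}}\right) + 23\right) + 63 = 23 \left(\left(-29 + \frac{4}{5 \left(2 + \left(\frac{4}{5}\right)^{2}\right)}\right) + 23\right) + 63 = 23 \left(\left(-29 + \frac{4}{5 \left(2 + \frac{16}{25}\right)}\right) + 23\right) + 63 = 23 \left(\left(-29 + \frac{4}{5 \cdot \frac{66}{25}}\right) + 23\right) + 63 = 23 \left(\left(-29 + \frac{4}{5} \cdot \frac{25}{66}\right) + 23\right) + 63 = 23 \left(\left(-29 + \frac{10}{33}\right) + 23\right) + 63 = 23 \left(- \frac{947}{33} + 23\right) + 63 = 23 \left(- \frac{188}{33}\right) + 63 = - \frac{4324}{33} + 63 = - \frac{2245}{33}$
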